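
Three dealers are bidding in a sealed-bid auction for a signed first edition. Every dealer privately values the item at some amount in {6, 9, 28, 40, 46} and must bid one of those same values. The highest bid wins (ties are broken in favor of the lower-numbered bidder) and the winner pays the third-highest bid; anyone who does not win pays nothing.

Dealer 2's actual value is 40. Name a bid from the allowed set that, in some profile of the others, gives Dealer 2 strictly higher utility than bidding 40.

Suppose Dealer 1 bids 6 and Dealer 3 bids 46.
Bid 40: loses, pays 0, utility 0.
Bid 46: wins, pays 6, utility 40 - 6 = 34.
So bidding 46 beats truth here (34 > 0).

46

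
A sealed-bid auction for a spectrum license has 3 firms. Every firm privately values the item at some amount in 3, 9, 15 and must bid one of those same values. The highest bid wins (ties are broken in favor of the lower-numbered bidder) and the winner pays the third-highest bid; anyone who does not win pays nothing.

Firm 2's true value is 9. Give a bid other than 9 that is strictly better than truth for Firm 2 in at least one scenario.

Suppose Firm 1 bids 3 and Firm 3 bids 15.
Bid 9: loses, pays 0, utility 0.
Bid 15: wins, pays 3, utility 9 - 3 = 6.
So bidding 15 beats truth here (6 > 0).

15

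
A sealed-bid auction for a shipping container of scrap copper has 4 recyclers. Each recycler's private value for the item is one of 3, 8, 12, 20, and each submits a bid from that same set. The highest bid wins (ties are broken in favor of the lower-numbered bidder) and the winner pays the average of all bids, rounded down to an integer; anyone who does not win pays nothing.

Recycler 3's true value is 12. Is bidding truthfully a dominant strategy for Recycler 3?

Consider the case where Recycler 1 bids 3, Recycler 2 bids 3 and Recycler 4 bids 3.
Truthful bid 12: wins, pays 5, utility 12 - 5 = 7.
Bid 8 instead: wins, pays 4, utility 12 - 4 = 8.
Since 8 > 7, bidding 8 is strictly better here, so truthful bidding is not dominant.

No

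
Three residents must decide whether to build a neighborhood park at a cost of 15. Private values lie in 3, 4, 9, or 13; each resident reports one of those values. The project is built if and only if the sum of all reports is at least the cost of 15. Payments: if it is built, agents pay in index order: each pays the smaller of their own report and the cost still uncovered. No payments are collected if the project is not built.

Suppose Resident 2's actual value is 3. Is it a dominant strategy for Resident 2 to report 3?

Yes

Check each profile of the others' reports and compare truth against every alternative report.
Others report (3, 9): truth gives 0, best alternative gives -1.
Others report (3, 13): truth gives 0, best alternative gives -1.
Others report (4, 9): truth gives 0, best alternative gives -1.
Others report (4, 13): truth gives 0, best alternative gives -1.
Others report (9, 3): truth gives 0, best alternative gives -1.
Others report (9, 4): truth gives 0, best alternative gives -1.
(Remaining 10 profiles checked similarly; truth is weakly best in each.)
In every case the truthful report is at least as good as any alternative, so it is a dominant strategy.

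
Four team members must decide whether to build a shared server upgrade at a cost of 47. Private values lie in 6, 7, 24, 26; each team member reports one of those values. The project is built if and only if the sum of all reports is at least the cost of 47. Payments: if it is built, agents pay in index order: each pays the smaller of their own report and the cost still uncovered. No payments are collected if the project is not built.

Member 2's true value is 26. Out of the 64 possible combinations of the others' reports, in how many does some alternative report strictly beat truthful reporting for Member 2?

Others report (6, 6, 24): truth gives 0; report 24 gives 2 > 0. Violating.
Others report (6, 6, 26): truth gives 0; report 24 gives 2 > 0. Violating.
Others report (6, 7, 24): truth gives 0; report 24 gives 2 > 0. Violating.
Others report (6, 7, 26): truth gives 0; report 24 gives 2 > 0. Violating.
Others report (6, 6, 6): truth gives 0; no alternative beats it.
Others report (6, 6, 7): truth gives 0; no alternative beats it.
(Checking all 64 profiles: 49 have a profitable deviation, 15 do not.)

49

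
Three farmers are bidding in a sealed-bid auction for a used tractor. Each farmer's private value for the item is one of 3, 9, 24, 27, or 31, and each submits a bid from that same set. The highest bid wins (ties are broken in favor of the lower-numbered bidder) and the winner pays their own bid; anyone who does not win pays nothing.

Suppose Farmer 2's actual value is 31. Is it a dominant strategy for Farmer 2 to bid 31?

Consider the case where Farmer 1 bids 3 and Farmer 3 bids 3.
Truthful bid 31: wins, pays 31, utility 31 - 31 = 0.
Bid 9 instead: wins, pays 9, utility 31 - 9 = 22.
Since 22 > 0, bidding 9 is strictly better here, so truthful bidding is not dominant.

No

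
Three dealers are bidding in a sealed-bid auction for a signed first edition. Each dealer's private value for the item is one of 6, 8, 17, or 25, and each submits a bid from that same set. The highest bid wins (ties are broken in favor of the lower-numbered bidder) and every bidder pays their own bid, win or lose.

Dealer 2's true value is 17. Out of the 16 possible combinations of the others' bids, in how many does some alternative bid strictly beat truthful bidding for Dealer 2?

Others bid (6, 6): truth gives 0; bid 8 gives 9 > 0. Violating.
Others bid (6, 8): truth gives 0; bid 8 gives 9 > 0. Violating.
Others bid (6, 25): truth gives -17; bid 6 gives -6 > -17. Violating.
Others bid (8, 25): truth gives -17; bid 6 gives -6 > -17. Violating.
Others bid (6, 17): truth gives 0; no alternative beats it.
Others bid (8, 6): truth gives 0; no alternative beats it.
(Checking all 16 profiles: 12 have a profitable deviation, 4 do not.)

12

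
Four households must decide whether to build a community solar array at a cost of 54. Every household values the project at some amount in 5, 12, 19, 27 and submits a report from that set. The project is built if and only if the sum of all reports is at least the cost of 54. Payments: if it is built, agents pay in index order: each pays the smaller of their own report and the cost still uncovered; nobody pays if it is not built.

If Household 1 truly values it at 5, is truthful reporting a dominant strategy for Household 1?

Yes

Check each profile of the others' reports and compare truth against every alternative report.
Others report (5, 12, 27): truth gives 0, best alternative gives -7.
Others report (5, 19, 19): truth gives 0, best alternative gives -7.
Others report (5, 19, 27): truth gives 0, best alternative gives -7.
Others report (5, 27, 12): truth gives 0, best alternative gives -7.
Others report (5, 27, 19): truth gives 0, best alternative gives -7.
Others report (5, 27, 27): truth gives 0, best alternative gives -7.
(Remaining 58 profiles checked similarly; truth is weakly best in each.)
In every case the truthful report is at least as good as any alternative, so it is a dominant strategy.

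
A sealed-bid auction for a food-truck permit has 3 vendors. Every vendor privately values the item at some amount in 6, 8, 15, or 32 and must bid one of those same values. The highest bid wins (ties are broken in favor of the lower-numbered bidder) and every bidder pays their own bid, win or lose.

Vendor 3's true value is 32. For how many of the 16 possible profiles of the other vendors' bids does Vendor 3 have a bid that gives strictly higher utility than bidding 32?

Others bid (6, 6): truth gives 0; bid 8 gives 24 > 0. Violating.
Others bid (6, 8): truth gives 0; bid 15 gives 17 > 0. Violating.
Others bid (6, 32): truth gives -32; bid 6 gives -6 > -32. Violating.
Others bid (8, 6): truth gives 0; bid 15 gives 17 > 0. Violating.
Others bid (6, 15): truth gives 0; no alternative beats it.
Others bid (8, 15): truth gives 0; no alternative beats it.
(Checking all 16 profiles: 11 have a profitable deviation, 5 do not.)

11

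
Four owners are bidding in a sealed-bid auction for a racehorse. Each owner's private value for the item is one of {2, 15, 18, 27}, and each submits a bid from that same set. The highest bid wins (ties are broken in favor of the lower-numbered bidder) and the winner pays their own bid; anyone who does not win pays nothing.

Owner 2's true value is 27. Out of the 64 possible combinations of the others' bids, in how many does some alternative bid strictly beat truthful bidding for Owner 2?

Others bid (2, 2, 2): truth gives 0; bid 15 gives 12 > 0. Violating.
Others bid (2, 2, 15): truth gives 0; bid 15 gives 12 > 0. Violating.
Others bid (2, 2, 18): truth gives 0; bid 18 gives 9 > 0. Violating.
Others bid (2, 15, 2): truth gives 0; bid 15 gives 12 > 0. Violating.
Others bid (2, 2, 27): truth gives 0; no alternative beats it.
Others bid (2, 15, 27): truth gives 0; no alternative beats it.
(Checking all 64 profiles: 18 have a profitable deviation, 46 do not.)

18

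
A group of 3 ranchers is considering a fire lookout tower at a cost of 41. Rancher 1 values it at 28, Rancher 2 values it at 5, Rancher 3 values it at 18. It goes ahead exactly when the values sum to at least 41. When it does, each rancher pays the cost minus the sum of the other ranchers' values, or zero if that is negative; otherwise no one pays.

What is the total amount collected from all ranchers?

26

Total value 51 ≥ cost 41, so it is built.
Rancher 1: others sum to 23; max(0, 41 - 23) = 18.
Rancher 2: others sum to 46; max(0, 41 - 46) = 0.
Rancher 3: others sum to 33; max(0, 41 - 33) = 8.
Total collected = 18 + 0 + 8 = 26.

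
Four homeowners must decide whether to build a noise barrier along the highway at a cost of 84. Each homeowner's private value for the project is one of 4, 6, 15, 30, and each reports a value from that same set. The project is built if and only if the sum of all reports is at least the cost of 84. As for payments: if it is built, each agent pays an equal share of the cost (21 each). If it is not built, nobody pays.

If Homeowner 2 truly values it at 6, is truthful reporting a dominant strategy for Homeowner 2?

Yes

Check each profile of the others' reports and compare truth against every alternative report.
Others report (30, 30, 30): truth gives -15, best alternative gives -15.
Others report (4, 4, 4): truth gives 0, best alternative gives 0.
Others report (4, 4, 6): truth gives 0, best alternative gives 0.
Others report (4, 4, 15): truth gives 0, best alternative gives 0.
Others report (4, 4, 30): truth gives 0, best alternative gives 0.
Others report (4, 6, 4): truth gives 0, best alternative gives 0.
(Remaining 58 profiles checked similarly; truth is weakly best in each.)
In every case the truthful report is at least as good as any alternative, so it is a dominant strategy.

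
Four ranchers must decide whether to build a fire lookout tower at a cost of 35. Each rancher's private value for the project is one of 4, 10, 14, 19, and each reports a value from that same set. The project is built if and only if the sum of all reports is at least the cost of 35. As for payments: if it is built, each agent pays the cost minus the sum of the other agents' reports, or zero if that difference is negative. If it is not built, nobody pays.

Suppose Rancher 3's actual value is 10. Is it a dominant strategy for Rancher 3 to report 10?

Yes

Check each profile of the others' reports and compare truth against every alternative report.
Others report (4, 14, 19): truth gives 10, best alternative gives 10.
Others report (4, 19, 14): truth gives 10, best alternative gives 10.
Others report (4, 19, 19): truth gives 10, best alternative gives 10.
Others report (10, 10, 19): truth gives 10, best alternative gives 10.
Others report (10, 14, 14): truth gives 10, best alternative gives 10.
Others report (10, 14, 19): truth gives 10, best alternative gives 10.
(Remaining 58 profiles checked similarly; truth is weakly best in each.)
In every case the truthful report is at least as good as any alternative, so it is a dominant strategy.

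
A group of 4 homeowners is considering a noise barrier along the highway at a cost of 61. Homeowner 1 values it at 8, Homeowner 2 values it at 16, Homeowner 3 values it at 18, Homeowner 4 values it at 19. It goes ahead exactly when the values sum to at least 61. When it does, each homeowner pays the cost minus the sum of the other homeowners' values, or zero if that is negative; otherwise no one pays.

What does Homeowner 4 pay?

Total value 61 ≥ cost 61, so the project is built.
The other homeowners' values sum to 42.
Cost minus that sum is 61 - 42 = 19.

19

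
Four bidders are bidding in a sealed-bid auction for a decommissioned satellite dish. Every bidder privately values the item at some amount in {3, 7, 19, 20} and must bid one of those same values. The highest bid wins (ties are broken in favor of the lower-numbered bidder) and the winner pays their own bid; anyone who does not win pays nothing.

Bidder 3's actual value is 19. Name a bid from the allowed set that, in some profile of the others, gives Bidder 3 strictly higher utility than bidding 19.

Suppose Bidder 1 bids 3, Bidder 2 bids 3 and Bidder 4 bids 3.
Bid 19: wins, pays 19, utility 19 - 19 = 0.
Bid 7: wins, pays 7, utility 19 - 7 = 12.
So bidding 7 beats truth here (12 > 0).

7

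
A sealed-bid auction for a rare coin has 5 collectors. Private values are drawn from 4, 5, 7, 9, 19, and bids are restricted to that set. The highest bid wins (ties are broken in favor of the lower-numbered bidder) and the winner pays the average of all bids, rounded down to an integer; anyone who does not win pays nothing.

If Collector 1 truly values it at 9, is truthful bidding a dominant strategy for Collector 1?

No

Consider the case where Collector 2 bids 4, Collector 3 bids 4, Collector 4 bids 4 and Collector 5 bids 4.
Truthful bid 9: wins, pays 5, utility 9 - 5 = 4.
Bid 4 instead: wins, pays 4, utility 9 - 4 = 5.
Since 5 > 4, bidding 4 is strictly better here, so truthful bidding is not dominant.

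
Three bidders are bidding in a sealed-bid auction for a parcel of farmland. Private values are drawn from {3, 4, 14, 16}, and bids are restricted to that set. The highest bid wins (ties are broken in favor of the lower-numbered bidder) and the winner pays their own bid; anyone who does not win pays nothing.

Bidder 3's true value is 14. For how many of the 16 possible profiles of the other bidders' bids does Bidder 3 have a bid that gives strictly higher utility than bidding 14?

1

Others bid (3, 3): truth gives 0; bid 4 gives 10 > 0. Violating.
Others bid (3, 4): truth gives 0; no alternative beats it.
Others bid (3, 14): truth gives 0; no alternative beats it.
(Checking all 16 profiles: 1 has a profitable deviation, 15 do not.)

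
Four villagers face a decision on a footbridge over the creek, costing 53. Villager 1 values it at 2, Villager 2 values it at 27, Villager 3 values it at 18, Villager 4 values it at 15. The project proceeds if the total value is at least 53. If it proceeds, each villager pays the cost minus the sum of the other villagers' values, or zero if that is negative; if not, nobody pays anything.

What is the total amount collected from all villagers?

33

Total value 62 ≥ cost 53, so it is built.
Villager 1: others sum to 60; max(0, 53 - 60) = 0.
Villager 2: others sum to 35; max(0, 53 - 35) = 18.
Villager 3: others sum to 44; max(0, 53 - 44) = 9.
Villager 4: others sum to 47; max(0, 53 - 47) = 6.
Total collected = 0 + 18 + 9 + 6 = 33.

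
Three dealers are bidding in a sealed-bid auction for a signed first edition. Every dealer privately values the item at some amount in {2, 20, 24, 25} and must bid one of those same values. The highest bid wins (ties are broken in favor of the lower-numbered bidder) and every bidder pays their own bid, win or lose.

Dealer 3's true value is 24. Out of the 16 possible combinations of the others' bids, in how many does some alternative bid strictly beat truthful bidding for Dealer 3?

13

Others bid (2, 2): truth gives 0; bid 20 gives 4 > 0. Violating.
Others bid (2, 24): truth gives -24; bid 25 gives -1 > -24. Violating.
Others bid (2, 25): truth gives -24; bid 2 gives -2 > -24. Violating.
Others bid (20, 24): truth gives -24; bid 25 gives -1 > -24. Violating.
Others bid (2, 20): truth gives 0; no alternative beats it.
Others bid (20, 2): truth gives 0; no alternative beats it.
(Checking all 16 profiles: 13 have a profitable deviation, 3 do not.)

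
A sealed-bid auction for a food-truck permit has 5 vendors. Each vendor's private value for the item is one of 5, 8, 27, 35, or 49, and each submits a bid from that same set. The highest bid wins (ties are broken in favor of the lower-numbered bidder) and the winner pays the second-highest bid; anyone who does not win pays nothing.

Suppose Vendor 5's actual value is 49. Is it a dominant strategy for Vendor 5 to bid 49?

Yes

Check each profile of the others' bids and compare truth against every alternative bid.
Others bid (5, 5, 5, 35): truth gives 14, best alternative gives 0.
Others bid (5, 5, 8, 35): truth gives 14, best alternative gives 0.
Others bid (5, 5, 27, 35): truth gives 14, best alternative gives 0.
Others bid (5, 5, 35, 5): truth gives 14, best alternative gives 0.
Others bid (5, 5, 35, 8): truth gives 14, best alternative gives 0.
Others bid (5, 5, 35, 27): truth gives 14, best alternative gives 0.
(Remaining 619 profiles checked similarly; truth is weakly best in each.)
In every case the truthful bid is at least as good as any alternative, so it is a dominant strategy.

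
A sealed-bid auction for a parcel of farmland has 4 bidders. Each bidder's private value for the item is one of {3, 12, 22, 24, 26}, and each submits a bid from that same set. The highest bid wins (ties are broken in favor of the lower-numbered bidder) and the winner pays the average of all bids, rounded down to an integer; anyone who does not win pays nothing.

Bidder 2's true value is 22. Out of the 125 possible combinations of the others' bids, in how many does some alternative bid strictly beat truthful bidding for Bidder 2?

63

Others bid (3, 3, 3): truth gives 15; bid 12 gives 17 > 15. Violating.
Others bid (3, 3, 12): truth gives 12; bid 12 gives 15 > 12. Violating.
Others bid (3, 3, 24): truth gives 0; bid 24 gives 9 > 0. Violating.
Others bid (3, 3, 26): truth gives 0; bid 26 gives 8 > 0. Violating.
Others bid (3, 3, 22): truth gives 10; no alternative beats it.
Others bid (3, 12, 22): truth gives 8; no alternative beats it.
(Checking all 125 profiles: 63 have a profitable deviation, 62 do not.)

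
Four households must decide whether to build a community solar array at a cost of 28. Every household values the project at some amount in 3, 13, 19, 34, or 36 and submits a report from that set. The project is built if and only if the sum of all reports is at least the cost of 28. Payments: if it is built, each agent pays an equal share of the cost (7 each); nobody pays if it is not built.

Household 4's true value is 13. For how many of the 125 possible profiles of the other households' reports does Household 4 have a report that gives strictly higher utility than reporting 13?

Others report (3, 3, 3): truth gives 0; report 19 gives 6 > 0. Violating.
Others report (3, 3, 13): truth gives 6; no alternative beats it.
Others report (3, 3, 19): truth gives 6; no alternative beats it.
(Checking all 125 profiles: 1 has a profitable deviation, 124 do not.)

1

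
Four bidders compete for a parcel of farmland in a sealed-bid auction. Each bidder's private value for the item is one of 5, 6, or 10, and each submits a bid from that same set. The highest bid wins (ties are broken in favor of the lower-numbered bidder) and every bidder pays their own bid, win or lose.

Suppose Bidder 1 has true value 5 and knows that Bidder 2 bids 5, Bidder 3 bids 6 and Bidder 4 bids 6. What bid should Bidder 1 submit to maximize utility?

6

Bid 5: loses but pays 5, utility -5.
Bid 6: wins, pays 6, utility 5 - 6 = -1.
Bid 10: wins, pays 10, utility 5 - 10 = -5.
The best choice is 6 with utility -1.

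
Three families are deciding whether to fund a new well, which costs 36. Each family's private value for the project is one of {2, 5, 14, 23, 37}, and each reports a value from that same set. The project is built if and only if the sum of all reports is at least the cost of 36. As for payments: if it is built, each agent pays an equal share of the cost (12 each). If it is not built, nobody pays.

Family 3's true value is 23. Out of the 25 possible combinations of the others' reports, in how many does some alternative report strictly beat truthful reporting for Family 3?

4

Others report (2, 2): truth gives 0; report 37 gives 11 > 0. Violating.
Others report (2, 5): truth gives 0; report 37 gives 11 > 0. Violating.
Others report (5, 2): truth gives 0; report 37 gives 11 > 0. Violating.
Others report (5, 5): truth gives 0; report 37 gives 11 > 0. Violating.
Others report (2, 14): truth gives 11; no alternative beats it.
Others report (2, 23): truth gives 11; no alternative beats it.
(Checking all 25 profiles: 4 have a profitable deviation, 21 do not.)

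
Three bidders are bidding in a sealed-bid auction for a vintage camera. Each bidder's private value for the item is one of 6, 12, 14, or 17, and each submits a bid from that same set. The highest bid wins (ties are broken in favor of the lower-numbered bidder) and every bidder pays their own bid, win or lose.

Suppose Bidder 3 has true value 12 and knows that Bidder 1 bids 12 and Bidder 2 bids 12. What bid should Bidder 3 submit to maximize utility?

14

Bid 6: loses but pays 6, utility -6.
Bid 12: loses but pays 12, utility -12.
Bid 14: wins, pays 14, utility 12 - 14 = -2.
Bid 17: wins, pays 17, utility 12 - 17 = -5.
The best choice is 14 with utility -2.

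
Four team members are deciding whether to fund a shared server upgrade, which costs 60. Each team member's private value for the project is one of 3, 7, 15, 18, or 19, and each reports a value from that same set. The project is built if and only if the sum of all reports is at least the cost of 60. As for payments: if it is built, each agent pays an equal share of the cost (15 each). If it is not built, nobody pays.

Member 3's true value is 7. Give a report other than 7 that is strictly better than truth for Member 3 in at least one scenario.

Suppose Member 1 reports 15, Member 2 reports 19 and Member 4 reports 19.
Report 7: project built, pays 15, utility 7 - 15 = -8.
Report 3: project not built, utility 0.
So reporting 3 beats truth here (0 > -8).

3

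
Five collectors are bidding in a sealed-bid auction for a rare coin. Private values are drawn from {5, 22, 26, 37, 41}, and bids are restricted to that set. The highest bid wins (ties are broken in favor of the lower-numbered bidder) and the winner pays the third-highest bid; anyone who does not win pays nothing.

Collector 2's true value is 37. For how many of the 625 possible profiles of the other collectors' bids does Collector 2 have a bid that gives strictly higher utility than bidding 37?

108

Others bid (5, 5, 5, 41): truth gives 0; bid 41 gives 32 > 0. Violating.
Others bid (5, 5, 22, 41): truth gives 0; bid 41 gives 15 > 0. Violating.
Others bid (5, 5, 26, 41): truth gives 0; bid 41 gives 11 > 0. Violating.
Others bid (5, 5, 41, 5): truth gives 0; bid 41 gives 32 > 0. Violating.
Others bid (5, 5, 5, 5): truth gives 32; no alternative beats it.
Others bid (5, 5, 5, 22): truth gives 32; no alternative beats it.
(Checking all 625 profiles: 108 have a profitable deviation, 517 do not.)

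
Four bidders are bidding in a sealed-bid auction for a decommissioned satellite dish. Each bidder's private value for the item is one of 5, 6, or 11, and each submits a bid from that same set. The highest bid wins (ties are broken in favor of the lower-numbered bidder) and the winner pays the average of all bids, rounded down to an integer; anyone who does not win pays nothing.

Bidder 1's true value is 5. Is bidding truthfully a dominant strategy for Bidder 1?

Check each profile of the others' bids and compare truth against every alternative bid.
Others bid (6, 6, 6): truth gives 0, best alternative gives -1.
Others bid (5, 5, 5): truth gives 0, best alternative gives 0.
Others bid (5, 5, 6): truth gives 0, best alternative gives 0.
Others bid (5, 5, 11): truth gives 0, best alternative gives 0.
Others bid (5, 6, 5): truth gives 0, best alternative gives 0.
Others bid (5, 6, 6): truth gives 0, best alternative gives 0.
(Remaining 21 profiles checked similarly; truth is weakly best in each.)
In every case the truthful bid is at least as good as any alternative, so it is a dominant strategy.

Yes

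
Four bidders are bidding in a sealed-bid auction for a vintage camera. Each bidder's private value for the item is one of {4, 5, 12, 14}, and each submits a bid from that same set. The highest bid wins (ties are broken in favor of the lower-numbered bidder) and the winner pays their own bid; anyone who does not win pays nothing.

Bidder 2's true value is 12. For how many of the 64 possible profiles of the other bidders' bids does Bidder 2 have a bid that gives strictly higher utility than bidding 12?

Others bid (4, 4, 4): truth gives 0; bid 5 gives 7 > 0. Violating.
Others bid (4, 4, 5): truth gives 0; bid 5 gives 7 > 0. Violating.
Others bid (4, 5, 4): truth gives 0; bid 5 gives 7 > 0. Violating.
Others bid (4, 5, 5): truth gives 0; bid 5 gives 7 > 0. Violating.
Others bid (4, 4, 12): truth gives 0; no alternative beats it.
Others bid (4, 4, 14): truth gives 0; no alternative beats it.
(Checking all 64 profiles: 4 have a profitable deviation, 60 do not.)

4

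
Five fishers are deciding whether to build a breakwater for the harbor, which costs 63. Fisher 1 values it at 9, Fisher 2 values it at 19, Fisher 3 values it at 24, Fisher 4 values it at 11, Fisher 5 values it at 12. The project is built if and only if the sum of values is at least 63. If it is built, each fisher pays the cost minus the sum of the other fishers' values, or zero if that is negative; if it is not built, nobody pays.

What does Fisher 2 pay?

Total value 75 ≥ cost 63, so the project is built.
The other fishers' values sum to 56.
Cost minus that sum is 63 - 56 = 7.

7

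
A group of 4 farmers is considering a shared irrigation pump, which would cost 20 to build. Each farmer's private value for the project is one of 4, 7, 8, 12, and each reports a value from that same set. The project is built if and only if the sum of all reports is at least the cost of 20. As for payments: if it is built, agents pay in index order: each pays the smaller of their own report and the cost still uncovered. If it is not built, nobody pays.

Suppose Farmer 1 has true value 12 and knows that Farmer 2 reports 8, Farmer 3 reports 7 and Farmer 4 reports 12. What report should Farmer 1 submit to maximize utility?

Report 4: project built, pays 4, utility 12 - 4 = 8.
Report 7: project built, pays 7, utility 12 - 7 = 5.
Report 8: project built, pays 8, utility 12 - 8 = 4.
Report 12: project built, pays 12, utility 12 - 12 = 0.
The best choice is 4 with utility 8.

4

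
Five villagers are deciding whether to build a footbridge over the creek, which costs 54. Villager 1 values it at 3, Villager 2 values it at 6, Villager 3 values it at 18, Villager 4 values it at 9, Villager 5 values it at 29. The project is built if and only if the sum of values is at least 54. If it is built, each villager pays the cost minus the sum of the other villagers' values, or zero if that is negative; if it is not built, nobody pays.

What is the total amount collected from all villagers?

25

Total value 65 ≥ cost 54, so it is built.
Villager 1: others sum to 62; max(0, 54 - 62) = 0.
Villager 2: others sum to 59; max(0, 54 - 59) = 0.
Villager 3: others sum to 47; max(0, 54 - 47) = 7.
Villager 4: others sum to 56; max(0, 54 - 56) = 0.
Villager 5: others sum to 36; max(0, 54 - 36) = 18.
Total collected = 0 + 0 + 7 + 0 + 18 = 25.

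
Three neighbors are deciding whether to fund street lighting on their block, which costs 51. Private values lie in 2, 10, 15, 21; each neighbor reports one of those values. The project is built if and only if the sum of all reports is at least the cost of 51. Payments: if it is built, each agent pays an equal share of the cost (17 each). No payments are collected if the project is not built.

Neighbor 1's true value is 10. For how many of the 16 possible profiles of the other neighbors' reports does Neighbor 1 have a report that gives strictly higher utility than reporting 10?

Others report (21, 21): truth gives -7; report 2 gives 0 > -7. Violating.
Others report (2, 2): truth gives 0; no alternative beats it.
Others report (2, 10): truth gives 0; no alternative beats it.
(Checking all 16 profiles: 1 has a profitable deviation, 15 do not.)

1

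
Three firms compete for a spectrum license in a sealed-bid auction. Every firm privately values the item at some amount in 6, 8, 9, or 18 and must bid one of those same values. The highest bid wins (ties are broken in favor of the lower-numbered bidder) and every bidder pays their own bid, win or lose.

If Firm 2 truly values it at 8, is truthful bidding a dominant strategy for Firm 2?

Consider the case where Firm 1 bids 6 and Firm 3 bids 9.
Truthful bid 8: loses but pays 8, utility -8.
Bid 6 instead: loses but pays 6, utility -6.
Since -6 > -8, bidding 6 is strictly better here, so truthful bidding is not dominant.

No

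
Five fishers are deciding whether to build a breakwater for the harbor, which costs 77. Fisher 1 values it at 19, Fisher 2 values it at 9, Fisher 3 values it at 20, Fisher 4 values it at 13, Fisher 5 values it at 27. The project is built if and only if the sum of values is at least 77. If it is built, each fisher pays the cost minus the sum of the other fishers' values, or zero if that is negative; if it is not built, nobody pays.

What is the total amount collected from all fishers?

Total value 88 ≥ cost 77, so it is built.
Fisher 1: others sum to 69; max(0, 77 - 69) = 8.
Fisher 2: others sum to 79; max(0, 77 - 79) = 0.
Fisher 3: others sum to 68; max(0, 77 - 68) = 9.
Fisher 4: others sum to 75; max(0, 77 - 75) = 2.
Fisher 5: others sum to 61; max(0, 77 - 61) = 16.
Total collected = 8 + 0 + 9 + 2 + 16 = 35.

35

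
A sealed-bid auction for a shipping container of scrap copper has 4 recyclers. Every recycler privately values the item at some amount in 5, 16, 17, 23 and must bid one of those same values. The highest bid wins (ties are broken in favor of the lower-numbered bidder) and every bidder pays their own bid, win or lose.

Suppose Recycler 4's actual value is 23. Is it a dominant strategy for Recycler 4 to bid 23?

Consider the case where Recycler 1 bids 5, Recycler 2 bids 5 and Recycler 3 bids 5.
Truthful bid 23: wins, pays 23, utility 23 - 23 = 0.
Bid 16 instead: wins, pays 16, utility 23 - 16 = 7.
Since 7 > 0, bidding 16 is strictly better here, so truthful bidding is not dominant.

No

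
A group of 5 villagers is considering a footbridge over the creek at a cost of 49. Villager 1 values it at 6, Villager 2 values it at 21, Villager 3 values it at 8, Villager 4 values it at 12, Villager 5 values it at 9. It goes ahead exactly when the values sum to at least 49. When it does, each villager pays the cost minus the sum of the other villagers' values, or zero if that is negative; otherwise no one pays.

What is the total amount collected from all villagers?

22

Total value 56 ≥ cost 49, so it is built.
Villager 1: others sum to 50; max(0, 49 - 50) = 0.
Villager 2: others sum to 35; max(0, 49 - 35) = 14.
Villager 3: others sum to 48; max(0, 49 - 48) = 1.
Villager 4: others sum to 44; max(0, 49 - 44) = 5.
Villager 5: others sum to 47; max(0, 49 - 47) = 2.
Total collected = 0 + 14 + 1 + 5 + 2 = 22.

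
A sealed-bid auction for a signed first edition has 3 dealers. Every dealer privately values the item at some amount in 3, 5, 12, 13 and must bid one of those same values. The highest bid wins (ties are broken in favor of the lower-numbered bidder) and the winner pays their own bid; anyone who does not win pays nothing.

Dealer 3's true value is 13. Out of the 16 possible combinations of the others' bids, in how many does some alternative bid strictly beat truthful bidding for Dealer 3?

Others bid (3, 3): truth gives 0; bid 5 gives 8 > 0. Violating.
Others bid (3, 5): truth gives 0; bid 12 gives 1 > 0. Violating.
Others bid (5, 3): truth gives 0; bid 12 gives 1 > 0. Violating.
Others bid (5, 5): truth gives 0; bid 12 gives 1 > 0. Violating.
Others bid (3, 12): truth gives 0; no alternative beats it.
Others bid (3, 13): truth gives 0; no alternative beats it.
(Checking all 16 profiles: 4 have a profitable deviation, 12 do not.)

4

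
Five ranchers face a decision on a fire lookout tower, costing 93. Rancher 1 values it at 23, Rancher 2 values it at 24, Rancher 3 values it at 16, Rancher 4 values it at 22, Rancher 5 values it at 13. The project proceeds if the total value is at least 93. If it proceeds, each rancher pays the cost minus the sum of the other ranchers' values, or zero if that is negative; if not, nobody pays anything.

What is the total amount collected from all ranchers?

73

Total value 98 ≥ cost 93, so it is built.
Rancher 1: others sum to 75; max(0, 93 - 75) = 18.
Rancher 2: others sum to 74; max(0, 93 - 74) = 19.
Rancher 3: others sum to 82; max(0, 93 - 82) = 11.
Rancher 4: others sum to 76; max(0, 93 - 76) = 17.
Rancher 5: others sum to 85; max(0, 93 - 85) = 8.
Total collected = 18 + 19 + 11 + 17 + 8 = 73.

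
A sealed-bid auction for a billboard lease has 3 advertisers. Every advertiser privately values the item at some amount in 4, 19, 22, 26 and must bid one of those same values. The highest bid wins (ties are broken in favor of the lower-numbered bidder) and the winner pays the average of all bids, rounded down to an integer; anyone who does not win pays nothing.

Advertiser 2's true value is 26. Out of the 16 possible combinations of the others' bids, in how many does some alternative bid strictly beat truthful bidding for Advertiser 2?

6

Others bid (4, 4): truth gives 15; bid 19 gives 17 > 15. Violating.
Others bid (4, 19): truth gives 10; bid 19 gives 12 > 10. Violating.
Others bid (4, 22): truth gives 9; bid 22 gives 10 > 9. Violating.
Others bid (19, 4): truth gives 10; bid 22 gives 11 > 10. Violating.
Others bid (4, 26): truth gives 8; no alternative beats it.
Others bid (19, 26): truth gives 3; no alternative beats it.
(Checking all 16 profiles: 6 have a profitable deviation, 10 do not.)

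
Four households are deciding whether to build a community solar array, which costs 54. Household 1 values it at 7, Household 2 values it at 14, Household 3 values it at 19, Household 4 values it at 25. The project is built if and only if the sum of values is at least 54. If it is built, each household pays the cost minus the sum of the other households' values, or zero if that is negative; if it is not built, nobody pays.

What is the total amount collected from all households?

25

Total value 65 ≥ cost 54, so it is built.
Household 1: others sum to 58; max(0, 54 - 58) = 0.
Household 2: others sum to 51; max(0, 54 - 51) = 3.
Household 3: others sum to 46; max(0, 54 - 46) = 8.
Household 4: others sum to 40; max(0, 54 - 40) = 14.
Total collected = 0 + 3 + 8 + 14 = 25.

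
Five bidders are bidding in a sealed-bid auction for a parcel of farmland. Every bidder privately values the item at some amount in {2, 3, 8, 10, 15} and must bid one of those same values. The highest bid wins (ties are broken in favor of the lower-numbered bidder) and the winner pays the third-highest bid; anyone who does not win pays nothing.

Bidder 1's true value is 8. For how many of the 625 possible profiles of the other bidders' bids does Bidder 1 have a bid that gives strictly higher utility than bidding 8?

Others bid (2, 2, 2, 10): truth gives 0; bid 10 gives 6 > 0. Violating.
Others bid (2, 2, 2, 15): truth gives 0; bid 15 gives 6 > 0. Violating.
Others bid (2, 2, 3, 10): truth gives 0; bid 10 gives 5 > 0. Violating.
Others bid (2, 2, 3, 15): truth gives 0; bid 15 gives 5 > 0. Violating.
Others bid (2, 2, 2, 2): truth gives 6; no alternative beats it.
Others bid (2, 2, 2, 3): truth gives 6; no alternative beats it.
(Checking all 625 profiles: 64 have a profitable deviation, 561 do not.)

64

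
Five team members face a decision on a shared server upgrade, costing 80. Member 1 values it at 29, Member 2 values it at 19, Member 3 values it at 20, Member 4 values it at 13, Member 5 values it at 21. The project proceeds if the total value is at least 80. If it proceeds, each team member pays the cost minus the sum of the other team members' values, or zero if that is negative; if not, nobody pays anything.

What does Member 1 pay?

Total value 102 ≥ cost 80, so the project is built.
The other team members' values sum to 73.
Cost minus that sum is 80 - 73 = 7.

7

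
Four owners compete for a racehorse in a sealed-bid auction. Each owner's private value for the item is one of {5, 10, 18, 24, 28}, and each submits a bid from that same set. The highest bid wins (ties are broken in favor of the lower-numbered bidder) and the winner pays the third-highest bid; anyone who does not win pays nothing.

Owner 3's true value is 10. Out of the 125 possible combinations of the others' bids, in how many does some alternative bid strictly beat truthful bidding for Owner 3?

Others bid (5, 5, 18): truth gives 0; bid 18 gives 5 > 0. Violating.
Others bid (5, 5, 24): truth gives 0; bid 24 gives 5 > 0. Violating.
Others bid (5, 5, 28): truth gives 0; bid 28 gives 5 > 0. Violating.
Others bid (5, 10, 5): truth gives 0; bid 18 gives 5 > 0. Violating.
Others bid (5, 5, 5): truth gives 5; no alternative beats it.
Others bid (5, 5, 10): truth gives 5; no alternative beats it.
(Checking all 125 profiles: 9 have a profitable deviation, 116 do not.)

9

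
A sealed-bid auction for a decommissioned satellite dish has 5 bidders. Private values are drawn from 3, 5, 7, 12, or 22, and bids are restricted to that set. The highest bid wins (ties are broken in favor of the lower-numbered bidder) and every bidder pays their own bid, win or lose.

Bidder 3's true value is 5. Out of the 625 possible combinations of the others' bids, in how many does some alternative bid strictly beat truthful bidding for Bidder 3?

621

Others bid (3, 3, 3, 7): truth gives -5; bid 7 gives -2 > -5. Violating.
Others bid (3, 3, 3, 12): truth gives -5; bid 3 gives -3 > -5. Violating.
Others bid (3, 3, 3, 22): truth gives -5; bid 3 gives -3 > -5. Violating.
Others bid (3, 3, 5, 7): truth gives -5; bid 7 gives -2 > -5. Violating.
Others bid (3, 3, 3, 3): truth gives 0; no alternative beats it.
Others bid (3, 3, 3, 5): truth gives 0; no alternative beats it.
(Checking all 625 profiles: 621 have a profitable deviation, 4 do not.)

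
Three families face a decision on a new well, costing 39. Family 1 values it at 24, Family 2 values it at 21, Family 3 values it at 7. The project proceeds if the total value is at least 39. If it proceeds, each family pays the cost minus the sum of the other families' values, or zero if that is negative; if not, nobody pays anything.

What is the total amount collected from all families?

Total value 52 ≥ cost 39, so it is built.
Family 1: others sum to 28; max(0, 39 - 28) = 11.
Family 2: others sum to 31; max(0, 39 - 31) = 8.
Family 3: others sum to 45; max(0, 39 - 45) = 0.
Total collected = 11 + 8 + 0 = 19.

19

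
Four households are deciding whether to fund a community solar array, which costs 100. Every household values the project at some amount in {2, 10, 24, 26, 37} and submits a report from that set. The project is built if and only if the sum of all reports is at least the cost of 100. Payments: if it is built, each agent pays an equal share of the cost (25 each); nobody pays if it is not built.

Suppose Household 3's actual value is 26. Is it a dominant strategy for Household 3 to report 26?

Consider the case where Household 1 reports 2, Household 2 reports 24 and Household 4 reports 37.
Truthful report 26: project not built, utility 0.
Report 37 instead: project built, pays 25, utility 26 - 25 = 1.
Since 1 > 0, reporting 37 is strictly better here, so truthful reporting is not dominant.

No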